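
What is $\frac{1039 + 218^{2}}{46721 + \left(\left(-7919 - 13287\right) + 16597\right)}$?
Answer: $\frac{48563}{42112} \approx 1.1532$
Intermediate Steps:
$\frac{1039 + 218^{2}}{46721 + \left(\left(-7919 - 13287\right) + 16597\right)} = \frac{1039 + 47524}{46721 + \left(-21206 + 16597\right)} = \frac{48563}{46721 - 4609} = \frac{48563}{42112}$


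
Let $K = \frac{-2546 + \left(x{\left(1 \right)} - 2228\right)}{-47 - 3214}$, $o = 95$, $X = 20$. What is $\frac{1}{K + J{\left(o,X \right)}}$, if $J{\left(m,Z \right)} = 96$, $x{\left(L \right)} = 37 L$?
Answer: $\frac{1087}{105931} \approx 0.010261$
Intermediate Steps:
$K = \frac{1579}{1087}$ ($K = \frac{-2546 + \left(37 \cdot 1 - 2228\right)}{-47 - 3214} = \frac{-2546 + \left(37 - 2228\right)}{-3261} = \left(-2546 - 2191\right) \left(- \frac{1}{3261}\right) = \left(-4737\right) \left(- \frac{1}{3261}\right) = \frac{1579}{1087} \approx 1.4526$)
$\frac{1}{K + J{\left(o,X \right)}} = \frac{1}{\frac{1579}{1087} + 96} = \frac{1}{\frac{105931}{1087}} = \frac{1087}{105931}$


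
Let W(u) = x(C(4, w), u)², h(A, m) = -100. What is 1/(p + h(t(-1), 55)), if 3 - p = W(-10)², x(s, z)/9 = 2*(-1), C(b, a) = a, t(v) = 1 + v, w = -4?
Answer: -1/105073 ≈ -9.5172e-6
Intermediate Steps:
x(s, z) = -18 (x(s, z) = 9*(2*(-1)) = 9*(-2) = -18)
W(u) = 324 (W(u) = (-18)² = 324)
p = -104973 (p = 3 - 1*324² = 3 - 1*104976 = 3 - 104976 = -104973)
1/(p + h(t(-1), 55)) = 1/(-104973 - 100) = 1/(-105073) = -1/105073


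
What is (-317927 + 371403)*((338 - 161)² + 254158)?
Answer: 15266702812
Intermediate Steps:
(-317927 + 371403)*((338 - 161)² + 254158) = 53476*(177² + 254158) = 53476*(31329 + 254158) = 53476*285487 = 15266702812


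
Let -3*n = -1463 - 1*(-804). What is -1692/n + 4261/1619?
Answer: -5410045/1066921 ≈ -5.0707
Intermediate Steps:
n = 659/3 (n = -(-1463 - 1*(-804))/3 = -(-1463 + 804)/3 = -⅓*(-659) = 659/3 ≈ 219.67)
-1692/n + 4261/1619 = -1692/659/3 + 4261/1619 = -1692*3/659 + 4261*(1/1619) = -5076/659 + 4261/1619 = -5410045/1066921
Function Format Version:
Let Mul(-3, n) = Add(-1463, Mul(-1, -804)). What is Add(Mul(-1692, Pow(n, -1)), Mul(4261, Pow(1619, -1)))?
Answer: Rational(-5410045, 1066921) ≈ -5.0707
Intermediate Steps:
n = Rational(659, 3) (n = Mul(Rational(-1, 3), Add(-1463, Mul(-1, -804))) = Mul(Rational(-1, 3), Add(-1463, 804)) = Mul(Rational(-1, 3), -659) = Rational(659, 3) ≈ 219.67)
Add(Mul(-1692, Pow(n, -1)), Mul(4261, Pow(1619, -1))) = Add(Mul(-1692, Pow(Rational(659, 3), -1)), Mul(4261, Pow(1619, -1))) = Add(Mul(-1692, Rational(3, 659)), Mul(4261, Rational(1, 1619))) = Add(Rational(-5076, 659), Rational(4261, 1619)) = Rational(-5410045, 1066921)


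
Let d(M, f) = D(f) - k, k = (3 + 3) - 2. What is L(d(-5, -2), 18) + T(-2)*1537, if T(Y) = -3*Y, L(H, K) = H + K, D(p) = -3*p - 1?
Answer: 9241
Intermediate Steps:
D(p) = -1 - 3*p
k = 4 (k = 6 - 2 = 4)
d(M, f) = -5 - 3*f (d(M, f) = (-1 - 3*f) - 1*4 = (-1 - 3*f) - 4 = -5 - 3*f)
L(d(-5, -2), 18) + T(-2)*1537 = ((-5 - 3*(-2)) + 18) - 3*(-2)*1537 = ((-5 + 6) + 18) + 6*1537 = (1 + 18) + 9222 = 19 + 9222 = 9241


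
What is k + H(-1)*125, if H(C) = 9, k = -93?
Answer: 1032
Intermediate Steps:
k + H(-1)*125 = -93 + 9*125 = -93 + 1125 = 1032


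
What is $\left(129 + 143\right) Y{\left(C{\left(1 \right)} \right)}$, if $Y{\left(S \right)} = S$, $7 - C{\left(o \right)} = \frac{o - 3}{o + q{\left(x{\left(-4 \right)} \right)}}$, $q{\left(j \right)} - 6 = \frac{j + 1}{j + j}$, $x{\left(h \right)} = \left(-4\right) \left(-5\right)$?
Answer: $\frac{594864}{301} \approx 1976.3$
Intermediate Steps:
$x{\left(h \right)} = 20$
$q{\left(j \right)} = 6 + \frac{1 + j}{2 j}$ ($q{\left(j \right)} = 6 + \frac{j + 1}{j + j} = 6 + \frac{1 + j}{2 j}$)
$C{\left(o \right)} = 7 - \frac{-3 + o}{\frac{261}{40} + o}$ ($C{\left(o \right)} = 7 - \frac{o - 3}{o + \frac{1 + 13 \cdot 20}{2 \cdot 20}} = 7 - \frac{-3 + o}{o + \frac{1}{2} \cdot \frac{1}{20} \left(1 + 260\right)} = 7 - \frac{-3 + o}{o + \frac{1}{2} \cdot \frac{1}{20} \cdot 261} = 7 - \frac{-3 + o}{o + \frac{261}{40}} = 7 - \frac{-3 + o}{\frac{261}{40} + o}$)
$\left(129 + 143\right) Y{\left(C{\left(1 \right)} \right)} = \left(129 + 143\right) \frac{3 \left(649 + 80 \cdot 1\right)}{261 + 40 \cdot 1} = 272 \frac{3 \left(649 + 80\right)}{261 + 40} = 272 \cdot 3 \cdot \frac{1}{301} \cdot 729 = 272 \cdot \frac{2187}{301} = \frac{594864}{301}$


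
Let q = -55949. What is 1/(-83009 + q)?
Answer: -1/138958 ≈ -7.1964e-6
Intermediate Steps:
1/(-83009 + q) = 1/(-83009 - 55949) = 1/(-138958) = -1/138958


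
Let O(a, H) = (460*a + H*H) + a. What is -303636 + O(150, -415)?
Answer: -62261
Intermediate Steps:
O(a, H) = H² + 461*a (O(a, H) = (460*a + H²) + a = (H² + 460*a) + a = H² + 461*a)
-303636 + O(150, -415) = -303636 + ((-415)² + 461*150) = -303636 + (172225 + 69150) = -303636 + 241375 = -62261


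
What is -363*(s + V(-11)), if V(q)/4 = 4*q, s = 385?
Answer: -75867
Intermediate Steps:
V(q) = 16*q (V(q) = 4*(4*q) = 16*q)
-363*(s + V(-11)) = -363*(385 + 16*(-11)) = -363*(385 - 176) = -363*209 = -75867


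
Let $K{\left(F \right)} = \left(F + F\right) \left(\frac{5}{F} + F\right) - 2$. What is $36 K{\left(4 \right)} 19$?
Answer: $27360$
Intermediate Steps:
$K{\left(F \right)} = -2 + 2 F \left(F + \frac{5}{F}\right)$ ($K{\left(F \right)} = 2 F \left(F + \frac{5}{F}\right) - 2 = -2 + 2 F \left(F + \frac{5}{F}\right)$)
$36 K{\left(4 \right)} 19 = 36 \left(8 + 2 \cdot 4^{2}\right) 19 = 36 \left(8 + 2 \cdot 16\right) 19 = 36 \left(8 + 32\right) 19 = 36 \cdot 40 \cdot 19 = 1440 \cdot 19 = 27360$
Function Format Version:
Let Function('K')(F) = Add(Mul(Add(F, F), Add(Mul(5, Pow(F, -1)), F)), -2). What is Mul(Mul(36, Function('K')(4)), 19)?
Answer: 27360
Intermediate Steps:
Function('K')(F) = Add(-2, Mul(2, F, Add(F, Mul(5, Pow(F, -1))))) (Function('K')(F) = Add(Mul(Mul(2, F), Add(F, Mul(5, Pow(F, -1)))), -2) = Add(Mul(2, F, Add(F, Mul(5, Pow(F, -1)))), -2) = Add(-2, Mul(2, F, Add(F, Mul(5, Pow(F, -1))))))
Mul(Mul(36, Function('K')(4)), 19) = Mul(Mul(36, Add(8, Mul(2, Pow(4, 2)))), 19) = Mul(Mul(36, Add(8, Mul(2, 16))), 19) = Mul(Mul(36, Add(8, 32)), 19) = Mul(Mul(36, 40), 19) = Mul(1440, 19) = 27360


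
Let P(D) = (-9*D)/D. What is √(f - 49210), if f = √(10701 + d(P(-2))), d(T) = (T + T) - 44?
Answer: √(-49210 + √10639) ≈ 221.6*I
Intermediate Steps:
P(D) = -9
d(T) = -44 + 2*T (d(T) = 2*T - 44 = -44 + 2*T)
f = √10639 (f = √(10701 + (-44 + 2*(-9))) = √(10701 + (-44 - 18)) = √(10701 - 62) = √10639 ≈ 103.15)
√(f - 49210) = √(√10639 - 49210) = √(-49210 + √10639)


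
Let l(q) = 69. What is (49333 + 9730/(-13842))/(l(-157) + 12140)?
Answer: 341428828/84498489 ≈ 4.0406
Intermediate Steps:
(49333 + 9730/(-13842))/(l(-157) + 12140) = (49333 + 9730/(-13842))/(69 + 12140) = (49333 + 9730*(-1/13842))/12209 = (49333 - 4865/6921)*(1/12209) = (341428828/6921)*(1/12209) = 341428828/84498489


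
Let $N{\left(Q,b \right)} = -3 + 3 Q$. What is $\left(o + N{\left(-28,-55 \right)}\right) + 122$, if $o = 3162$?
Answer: $3197$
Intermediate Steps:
$\left(o + N{\left(-28,-55 \right)}\right) + 122 = \left(3162 + \left(-3 + 3 \left(-28\right)\right)\right) + 122 = \left(3162 - 87\right) + 122 = 3075 + 122 = 3197$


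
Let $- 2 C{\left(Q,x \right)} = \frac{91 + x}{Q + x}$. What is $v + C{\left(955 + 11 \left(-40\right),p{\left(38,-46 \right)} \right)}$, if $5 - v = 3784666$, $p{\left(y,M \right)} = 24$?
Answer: $- \frac{4079864673}{1078} \approx -3.7847 \cdot 10^{6}$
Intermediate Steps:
$v = -3784661$ ($v = 5 - 3784666 = -3784661$)
$C{\left(Q,x \right)} = - \frac{91 + x}{2 \left(Q + x\right)}$ ($C{\left(Q,x \right)} = - \frac{\left(91 + x\right) \frac{1}{Q + x}}{2} = - \frac{\frac{1}{Q + x} \left(91 + x\right)}{2} = - \frac{91 + x}{2 \left(Q + x\right)}$)
$v + C{\left(955 + 11 \left(-40\right),p{\left(38,-46 \right)} \right)} = -3784661 + \frac{-91 - 24}{2 \left(\left(955 + 11 \left(-40\right)\right) + 24\right)} = -3784661 + \frac{-91 - 24}{2 \left(\left(955 - 440\right) + 24\right)} = -3784661 + \frac{1}{2} \frac{1}{515 + 24} \left(-115\right) = -3784661 + \frac{1}{2} \cdot \frac{1}{539} \left(-115\right) = -3784661 - \frac{115}{1078} = - \frac{4079864673}{1078}$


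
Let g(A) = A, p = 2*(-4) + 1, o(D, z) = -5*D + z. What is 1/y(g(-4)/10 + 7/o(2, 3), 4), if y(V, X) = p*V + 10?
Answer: 5/99 ≈ 0.050505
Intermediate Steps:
o(D, z) = z - 5*D
p = -7 (p = -8 + 1 = -7)
y(V, X) = 10 - 7*V (y(V, X) = -7*V + 10 = 10 - 7*V)
1/y(g(-4)/10 + 7/o(2, 3), 4) = 1/(10 - 7*(-4/10 + 7/(3 - 5*2))) = 1/(10 - 7*(-4*⅒ + 7/(3 - 10))) = 1/(10 - 7*(-⅖ + 7/(-7))) = 1/(10 - 7*(-⅖ + 7*(-⅐))) = 1/(10 - 7*(-⅖ - 1)) = 1/(10 - 7*(-7/5)) = 1/(10 + 49/5) = 1/(99/5) = 5/99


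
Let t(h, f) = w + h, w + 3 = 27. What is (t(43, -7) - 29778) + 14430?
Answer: -15281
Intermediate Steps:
w = 24 (w = -3 + 27 = 24)
t(h, f) = 24 + h
(t(43, -7) - 29778) + 14430 = ((24 + 43) - 29778) + 14430 = (67 - 29778) + 14430 = -29711 + 14430 = -15281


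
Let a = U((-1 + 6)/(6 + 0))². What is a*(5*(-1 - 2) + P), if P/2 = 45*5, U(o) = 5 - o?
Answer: 90625/12 ≈ 7552.1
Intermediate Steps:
a = 625/36 (a = (5 - (-1 + 6)/(6 + 0))² = (5 - 5/6)² = (5 - 1*⅚)² = (5 - ⅚)² = (25/6)² = 625/36 ≈ 17.361)
P = 450 (P = 2*(45*5) = 2*225 = 450)
a*(5*(-1 - 2) + P) = 625*(5*(-1 - 2) + 450)/36 = 625*(5*(-3) + 450)/36 = 625*(-15 + 450)/36 = (625/36)*435 = 90625/12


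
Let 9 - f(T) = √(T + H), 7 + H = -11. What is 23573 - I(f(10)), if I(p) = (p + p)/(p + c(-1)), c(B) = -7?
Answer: (23564*I + 23571*√2)/(I + √2) ≈ 23569.0 - 3.2998*I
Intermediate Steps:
H = -18 (H = -7 - 11 = -18)
f(T) = 9 - √(-18 + T) (f(T) = 9 - √(T - 18) = 9 - √(-18 + T))
I(p) = 2*p/(-7 + p) (I(p) = (p + p)/(p - 7) = (2*p)/(-7 + p) = 2*p/(-7 + p))
23573 - I(f(10)) = 23573 - 2*(9 - √(-18 + 10))/(-7 + (9 - √(-18 + 10))) = 23573 - 2*(9 - √(-8))/(-7 + (9 - √(-8))) = 23573 - 2*(9 - 2*I*√2)/(-7 + (9 - 2*I*√2)) = 23573 - 2*(9 - 2*I*√2)/(2 - 2*I*√2)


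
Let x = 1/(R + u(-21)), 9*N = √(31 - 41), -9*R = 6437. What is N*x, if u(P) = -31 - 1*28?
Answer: -I*√10/6968 ≈ -0.00045383*I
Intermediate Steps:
R = -6437/9 (R = -⅑*6437 = -6437/9 ≈ -715.22)
N = I*√10/9 (N = √(31 - 41)/9 = √(-10)/9 = (I*√10)/9 = I*√10/9 ≈ 0.35136*I)
u(P) = -59 (u(P) = -31 - 28 = -59)
x = -9/6968 (x = 1/(-6437/9 - 59) = 1/(-6968/9) = -9/6968 ≈ -0.0012916)
N*x = (I*√10/9)*(-9/6968) = -I*√10/6968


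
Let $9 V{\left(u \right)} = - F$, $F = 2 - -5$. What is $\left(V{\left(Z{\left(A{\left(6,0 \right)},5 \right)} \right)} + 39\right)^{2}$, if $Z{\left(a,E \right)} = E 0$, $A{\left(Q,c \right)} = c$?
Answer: $\frac{118336}{81} \approx 1460.9$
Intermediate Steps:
$F = 7$ ($F = 2 + 5 = 7$)
$Z{\left(a,E \right)} = 0$
$V{\left(u \right)} = - \frac{7}{9}$ ($V{\left(u \right)} = \frac{\left(-1\right) 7}{9} = \frac{1}{9} \left(-7\right) = - \frac{7}{9}$)
$\left(V{\left(Z{\left(A{\left(6,0 \right)},5 \right)} \right)} + 39\right)^{2} = \left(- \frac{7}{9} + 39\right)^{2} = \left(\frac{344}{9}\right)^{2} = \frac{118336}{81}$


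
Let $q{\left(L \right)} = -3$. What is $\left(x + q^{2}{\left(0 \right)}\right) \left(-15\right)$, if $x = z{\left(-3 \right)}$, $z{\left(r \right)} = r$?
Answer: $-90$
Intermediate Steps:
$x = -3$
$\left(x + q^{2}{\left(0 \right)}\right) \left(-15\right) = \left(-3 + \left(-3\right)^{2}\right) \left(-15\right) = \left(-3 + 9\right) \left(-15\right) = 6 \left(-15\right) = -90$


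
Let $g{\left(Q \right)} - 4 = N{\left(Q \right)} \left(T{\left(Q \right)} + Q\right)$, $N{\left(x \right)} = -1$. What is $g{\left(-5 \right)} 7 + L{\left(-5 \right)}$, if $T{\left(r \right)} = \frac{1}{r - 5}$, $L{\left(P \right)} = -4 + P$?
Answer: $\frac{547}{10} \approx 54.7$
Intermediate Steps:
$T{\left(r \right)} = \frac{1}{-5 + r}$
$g{\left(Q \right)} = 4 - Q - \frac{1}{-5 + Q}$ ($g{\left(Q \right)} = 4 - \left(\frac{1}{-5 + Q} + Q\right) = 4 - \left(Q + \frac{1}{-5 + Q}\right) = 4 - Q - \frac{1}{-5 + Q}$)
$g{\left(-5 \right)} 7 + L{\left(-5 \right)} = \frac{-1 + \left(-5 - 5\right) \left(4 - -5\right)}{-5 - 5} \cdot 7 - 9 = \frac{-1 - 10 \left(4 + 5\right)}{-10} \cdot 7 - 9 = - \frac{-1 - 90}{10} \cdot 7 - 9 = \left(- \frac{1}{10}\right) \left(-91\right) 7 - 9 = \frac{91}{10} \cdot 7 - 9 = \frac{637}{10} - 9 = \frac{547}{10}$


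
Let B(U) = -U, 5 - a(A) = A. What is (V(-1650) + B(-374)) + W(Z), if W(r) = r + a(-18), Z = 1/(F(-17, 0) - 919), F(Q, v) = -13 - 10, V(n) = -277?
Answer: 113039/942 ≈ 120.00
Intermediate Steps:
a(A) = 5 - A
F(Q, v) = -23
Z = -1/942 (Z = 1/(-23 - 919) = 1/(-942) = -1/942 ≈ -0.0010616)
W(r) = 23 + r (W(r) = r + (5 - 1*(-18)) = r + (5 + 18) = r + 23 = 23 + r)
(V(-1650) + B(-374)) + W(Z) = (-277 - 1*(-374)) + (23 - 1/942) = (-277 + 374) + 21665/942 = 97 + 21665/942 = 113039/942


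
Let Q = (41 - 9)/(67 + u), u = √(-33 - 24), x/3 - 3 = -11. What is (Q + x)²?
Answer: 64*(-19148*I + 591*√57)/(-2216*I + 67*√57) ≈ 553.58 + 2.5008*I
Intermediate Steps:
x = -24 (x = 9 + 3*(-11) = 9 - 33 = -24)
u = I*√57 (u = √(-57) = I*√57 ≈ 7.5498*I)
Q = 32/(67 + I*√57) (Q = (41 - 9)/(67 + I*√57) = 32/(67 + I*√57) ≈ 0.47162 - 0.053144*I)
(Q + x)² = ((1072/2273 - 16*I*√57/2273) - 24)² = (-53480/2273 - 16*I*√57/2273)²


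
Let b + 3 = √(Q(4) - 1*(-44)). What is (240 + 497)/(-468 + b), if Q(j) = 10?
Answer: -115709/73929 - 737*√6/73929 ≈ -1.5896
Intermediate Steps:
b = -3 + 3*√6 (b = -3 + √(10 - 1*(-44)) = -3 + √(10 + 44) = -3 + √54 = -3 + 3*√6 ≈ 4.3485)
(240 + 497)/(-468 + b) = (240 + 497)/(-468 + (-3 + 3*√6)) = 737/(-471 + 3*√6)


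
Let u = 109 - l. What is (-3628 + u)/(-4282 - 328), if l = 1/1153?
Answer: 2028704/2657665 ≈ 0.76334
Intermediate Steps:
l = 1/1153 ≈ 0.00086730
u = 125676/1153 (u = 109 - 1*1/1153 = 109 - 1/1153 = 125676/1153 ≈ 109.00)
(-3628 + u)/(-4282 - 328) = (-3628 + 125676/1153)/(-4282 - 328) = -4057408/1153/(-4610) = -4057408/1153*(-1/4610) = 2028704/2657665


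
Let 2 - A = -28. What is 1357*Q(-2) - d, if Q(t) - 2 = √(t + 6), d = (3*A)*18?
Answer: 3808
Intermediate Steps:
A = 30 (A = 2 - 1*(-28) = 2 + 28 = 30)
d = 1620 (d = (3*30)*18 = 90*18 = 1620)
Q(t) = 2 + √(6 + t) (Q(t) = 2 + √(t + 6) = 2 + √(6 + t))
1357*Q(-2) - d = 1357*(2 + √(6 - 2)) - 1*1620 = 1357*(2 + √4) - 1620 = 1357*(2 + 2) - 1620 = 1357*4 - 1620 = 5428 - 1620 = 3808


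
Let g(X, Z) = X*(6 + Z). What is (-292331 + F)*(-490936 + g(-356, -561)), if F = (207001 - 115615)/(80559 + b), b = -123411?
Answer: 306240669729974/3571 ≈ 8.5758e+10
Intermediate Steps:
F = -15231/7142 (F = (207001 - 115615)/(80559 - 123411) = 91386/(-42852) = 91386*(-1/42852) = -15231/7142 ≈ -2.1326)
(-292331 + F)*(-490936 + g(-356, -561)) = (-292331 - 15231/7142)*(-490936 - 356*(6 - 561)) = -2087843233*(-490936 - 356*(-555))/7142 = -2087843233*(-490936 + 197580)/7142 = -2087843233/7142*(-293356) = 306240669729974/3571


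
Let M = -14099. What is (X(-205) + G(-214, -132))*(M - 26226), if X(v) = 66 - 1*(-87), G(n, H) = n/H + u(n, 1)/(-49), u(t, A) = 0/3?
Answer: -411516625/66 ≈ -6.2351e+6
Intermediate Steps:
u(t, A) = 0 (u(t, A) = 0*(⅓) = 0)
G(n, H) = n/H (G(n, H) = n/H + 0/(-49) = n/H + 0*(-1/49) = n/H + 0 = n/H)
X(v) = 153 (X(v) = 66 + 87 = 153)
(X(-205) + G(-214, -132))*(M - 26226) = (153 - 214/(-132))*(-14099 - 26226) = (153 - 214*(-1/132))*(-40325) = (153 + 107/66)*(-40325) = (10205/66)*(-40325) = -411516625/66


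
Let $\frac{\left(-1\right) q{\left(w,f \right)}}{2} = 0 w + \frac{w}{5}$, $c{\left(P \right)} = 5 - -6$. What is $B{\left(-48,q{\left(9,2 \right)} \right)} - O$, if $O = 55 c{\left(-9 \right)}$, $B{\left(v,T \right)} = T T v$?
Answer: $- \frac{30677}{25} \approx -1227.1$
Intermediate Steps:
$c{\left(P \right)} = 11$ ($c{\left(P \right)} = 5 + 6 = 11$)
$q{\left(w,f \right)} = - \frac{2 w}{5}$ ($q{\left(w,f \right)} = - 2 \left(0 w + \frac{w}{5}\right) = - 2 \left(0 + w \frac{1}{5}\right) = - 2 \left(0 + \frac{w}{5}\right) = - 2 \frac{w}{5} = - \frac{2 w}{5}$)
$B{\left(v,T \right)} = v T^{2}$ ($B{\left(v,T \right)} = T^{2} v = v T^{2}$)
$O = 605$ ($O = 55 \cdot 11 = 605$)
$B{\left(-48,q{\left(9,2 \right)} \right)} - O = - 48 \left(\left(- \frac{2}{5}\right) 9\right)^{2} - 605 = - 48 \left(- \frac{18}{5}\right)^{2} - 605 = \left(-48\right) \frac{324}{25} - 605 = - \frac{15552}{25} - 605 = - \frac{30677}{25}$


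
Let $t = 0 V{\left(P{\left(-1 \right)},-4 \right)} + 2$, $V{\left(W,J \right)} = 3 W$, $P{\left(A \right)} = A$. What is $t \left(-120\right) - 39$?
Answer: $-279$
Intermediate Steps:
$t = 2$ ($t = 0 \cdot 3 \left(-1\right) + 2 = 0 \left(-3\right) + 2 = 0 + 2 = 2$)
$t \left(-120\right) - 39 = 2 \left(-120\right) - 39 = -240 - 39 = -279$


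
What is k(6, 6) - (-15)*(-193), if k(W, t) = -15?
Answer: -2910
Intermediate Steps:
k(6, 6) - (-15)*(-193) = -15 - (-15)*(-193) = -15 - 15*193 = -15 - 2895 = -2910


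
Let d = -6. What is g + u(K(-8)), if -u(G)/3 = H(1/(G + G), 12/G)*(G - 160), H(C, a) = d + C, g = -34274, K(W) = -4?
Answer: -74575/2 ≈ -37288.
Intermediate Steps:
H(C, a) = -6 + C
u(G) = -3*(-160 + G)*(-6 + 1/(2*G)) (u(G) = -3*(-6 + 1/(G + G))*(G - 160) = -3*(-6 + 1/(2*G))*(-160 + G) = -3*(-160 + G)*(-6 + 1/(2*G)))
g + u(K(-8)) = -34274 + (-5763/2 + 18*(-4) + 240/(-4)) = -34274 + (-5763/2 - 72 + 240*(-¼)) = -34274 + (-5763/2 - 72 - 60) = -34274 - 6027/2 = -74575/2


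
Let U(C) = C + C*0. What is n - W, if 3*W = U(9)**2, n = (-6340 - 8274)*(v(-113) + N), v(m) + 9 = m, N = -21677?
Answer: 318570559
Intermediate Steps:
v(m) = -9 + m
U(C) = C (U(C) = C + 0 = C)
n = 318570586 (n = (-6340 - 8274)*((-9 - 113) - 21677) = -14614*(-122 - 21677) = -14614*(-21799) = 318570586)
W = 27 (W = (1/3)*9**2 = (1/3)*81 = 27)
n - W = 318570586 - 1*27 = 318570586 - 27 = 318570559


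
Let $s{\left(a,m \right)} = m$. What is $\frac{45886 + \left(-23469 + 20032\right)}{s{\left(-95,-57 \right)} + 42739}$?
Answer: $\frac{42449}{42682} \approx 0.99454$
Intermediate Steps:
$\frac{45886 + \left(-23469 + 20032\right)}{s{\left(-95,-57 \right)} + 42739} = \frac{45886 + \left(-23469 + 20032\right)}{-57 + 42739} = \frac{45886 - 3437}{42682} = 42449 \cdot \frac{1}{42682} = \frac{42449}{42682}$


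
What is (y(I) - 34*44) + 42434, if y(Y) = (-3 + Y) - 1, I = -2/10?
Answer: 204669/5 ≈ 40934.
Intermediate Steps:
I = -1/5 (I = -2*1/10 = -1/5 ≈ -0.20000)
y(Y) = -4 + Y
(y(I) - 34*44) + 42434 = ((-4 - 1/5) - 34*44) + 42434 = (-21/5 - 1496) + 42434 = -7501/5 + 42434 = 204669/5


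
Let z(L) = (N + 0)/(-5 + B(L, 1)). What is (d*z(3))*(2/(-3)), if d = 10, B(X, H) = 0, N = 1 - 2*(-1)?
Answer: 4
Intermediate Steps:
N = 3 (N = 1 + 2 = 3)
z(L) = -3/5 (z(L) = (3 + 0)/(-5 + 0) = 3/(-5) = 3*(-1/5) = -3/5)
(d*z(3))*(2/(-3)) = (10*(-3/5))*(2/(-3)) = -12*(-1)/3 = -6*(-2/3) = 4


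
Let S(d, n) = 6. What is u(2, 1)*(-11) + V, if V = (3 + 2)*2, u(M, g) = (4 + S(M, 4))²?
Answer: -1090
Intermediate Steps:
u(M, g) = 100 (u(M, g) = (4 + 6)² = 10² = 100)
V = 10 (V = 5*2 = 10)
u(2, 1)*(-11) + V = 100*(-11) + 10 = -1100 + 10 = -1090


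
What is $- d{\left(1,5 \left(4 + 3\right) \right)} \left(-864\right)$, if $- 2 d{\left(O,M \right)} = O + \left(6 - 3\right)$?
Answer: $-1728$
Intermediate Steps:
$d{\left(O,M \right)} = - \frac{3}{2} - \frac{O}{2}$ ($d{\left(O,M \right)} = - \frac{O + \left(6 - 3\right)}{2} = - \frac{O + 3}{2} = - \frac{3 + O}{2} = - \frac{3}{2} - \frac{O}{2}$)
$- d{\left(1,5 \left(4 + 3\right) \right)} \left(-864\right) = - (- \frac{3}{2} - \frac{1}{2}) \left(-864\right) = \left(-1\right) \left(-2\right) \left(-864\right) = 2 \left(-864\right) = -1728$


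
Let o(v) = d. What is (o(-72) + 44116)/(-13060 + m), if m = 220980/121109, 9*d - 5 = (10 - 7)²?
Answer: -24043648661/7116581520 ≈ -3.3785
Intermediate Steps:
d = 14/9 (d = 5/9 + (10 - 7)²/9 = 5/9 + (⅑)*3² = 5/9 + (⅑)*9 = 5/9 + 1 = 14/9 ≈ 1.5556)
o(v) = 14/9
m = 220980/121109 (m = 220980*(1/121109) = 220980/121109 ≈ 1.8246)
(o(-72) + 44116)/(-13060 + m) = (14/9 + 44116)/(-13060 + 220980/121109) = 397058/(9*(-1581462560/121109)) = (397058/9)*(-121109/1581462560) = -24043648661/7116581520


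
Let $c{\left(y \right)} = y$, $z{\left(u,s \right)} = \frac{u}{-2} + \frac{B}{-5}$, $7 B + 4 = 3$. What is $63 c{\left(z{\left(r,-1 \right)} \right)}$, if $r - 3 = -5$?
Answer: $\frac{324}{5} \approx 64.8$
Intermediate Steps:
$B = - \frac{1}{7}$ ($B = - \frac{4}{7} + \frac{1}{7} \cdot 3 = - \frac{4}{7} + \frac{3}{7} = - \frac{1}{7} \approx -0.14286$)
$r = -2$ ($r = 3 - 5 = -2$)
$z{\left(u,s \right)} = \frac{1}{35} - \frac{u}{2}$ ($z{\left(u,s \right)} = \frac{u}{-2} - \frac{1}{7 \left(-5\right)} = u \left(- \frac{1}{2}\right) - - \frac{1}{35} = - \frac{u}{2} + \frac{1}{35} = \frac{1}{35} - \frac{u}{2}$)
$63 c{\left(z{\left(r,-1 \right)} \right)} = 63 \left(\frac{1}{35} - -1\right) = 63 \left(\frac{1}{35} + 1\right) = 63 \cdot \frac{36}{35} = \frac{324}{5}$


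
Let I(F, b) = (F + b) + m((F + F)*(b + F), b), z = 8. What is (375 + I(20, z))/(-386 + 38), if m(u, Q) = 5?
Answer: -34/29 ≈ -1.1724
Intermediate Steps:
I(F, b) = 5 + F + b (I(F, b) = (F + b) + 5 = 5 + F + b)
(375 + I(20, z))/(-386 + 38) = (375 + (5 + 20 + 8))/(-386 + 38) = (375 + 33)/(-348) = 408*(-1/348) = -34/29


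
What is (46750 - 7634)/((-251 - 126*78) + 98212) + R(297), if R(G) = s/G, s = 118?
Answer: 22017146/26175501 ≈ 0.84114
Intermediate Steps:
R(G) = 118/G
(46750 - 7634)/((-251 - 126*78) + 98212) + R(297) = (46750 - 7634)/((-251 - 126*78) + 98212) + 118/297 = 39116/((-251 - 9828) + 98212) + 118*(1/297) = 39116/(-10079 + 98212) + 118/297 = 39116/88133 + 118/297 = 22017146/26175501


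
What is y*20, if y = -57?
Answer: -1140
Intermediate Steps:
y*20 = -57*20 = -1140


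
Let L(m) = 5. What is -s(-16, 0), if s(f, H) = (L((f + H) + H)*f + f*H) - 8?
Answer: 88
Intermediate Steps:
s(f, H) = -8 + 5*f + H*f (s(f, H) = (5*f + f*H) - 8 = (5*f + H*f) - 8 = -8 + 5*f + H*f)
-s(-16, 0) = -(-8 + 5*(-16) + 0*(-16)) = -(-8 - 80 + 0) = -1*(-88) = 88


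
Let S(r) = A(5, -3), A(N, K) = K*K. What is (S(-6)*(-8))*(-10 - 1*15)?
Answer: 1800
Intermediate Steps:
A(N, K) = K**2
S(r) = 9 (S(r) = (-3)**2 = 9)
(S(-6)*(-8))*(-10 - 1*15) = (9*(-8))*(-10 - 1*15) = -72*(-10 - 15) = -72*(-25) = 1800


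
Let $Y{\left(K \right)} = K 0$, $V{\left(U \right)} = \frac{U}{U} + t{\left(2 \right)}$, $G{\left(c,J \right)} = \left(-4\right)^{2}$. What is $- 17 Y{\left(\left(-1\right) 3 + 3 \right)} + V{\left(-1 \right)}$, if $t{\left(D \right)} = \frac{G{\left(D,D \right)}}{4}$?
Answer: $5$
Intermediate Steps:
$G{\left(c,J \right)} = 16$
$t{\left(D \right)} = 4$ ($t{\left(D \right)} = \frac{16}{4} = 16 \cdot \frac{1}{4} = 4$)
$V{\left(U \right)} = 5$ ($V{\left(U \right)} = \frac{U}{U} + 4 = 1 + 4 = 5$)
$Y{\left(K \right)} = 0$
$- 17 Y{\left(\left(-1\right) 3 + 3 \right)} + V{\left(-1 \right)} = \left(-17\right) 0 + 5 = 0 + 5 = 5$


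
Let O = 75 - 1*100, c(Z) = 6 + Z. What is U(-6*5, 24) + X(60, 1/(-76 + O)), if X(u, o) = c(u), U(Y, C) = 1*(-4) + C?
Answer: 86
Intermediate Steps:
O = -25 (O = 75 - 100 = -25)
U(Y, C) = -4 + C
X(u, o) = 6 + u
U(-6*5, 24) + X(60, 1/(-76 + O)) = (-4 + 24) + (6 + 60) = 20 + 66 = 86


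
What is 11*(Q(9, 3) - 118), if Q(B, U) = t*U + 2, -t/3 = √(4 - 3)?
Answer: -1375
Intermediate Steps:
t = -3 (t = -3*√(4 - 3) = -3*√1 = -3*1 = -3)
Q(B, U) = 2 - 3*U (Q(B, U) = -3*U + 2 = 2 - 3*U)
11*(Q(9, 3) - 118) = 11*((2 - 3*3) - 118) = 11*((2 - 9) - 118) = 11*(-7 - 118) = 11*(-125) = -1375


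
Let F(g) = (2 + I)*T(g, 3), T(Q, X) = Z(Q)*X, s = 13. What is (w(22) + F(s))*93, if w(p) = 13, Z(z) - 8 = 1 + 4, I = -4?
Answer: -6045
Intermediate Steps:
Z(z) = 13 (Z(z) = 8 + (1 + 4) = 8 + 5 = 13)
T(Q, X) = 13*X
F(g) = -78 (F(g) = (2 - 4)*(13*3) = -2*39 = -78)
(w(22) + F(s))*93 = (13 - 78)*93 = -65*93 = -6045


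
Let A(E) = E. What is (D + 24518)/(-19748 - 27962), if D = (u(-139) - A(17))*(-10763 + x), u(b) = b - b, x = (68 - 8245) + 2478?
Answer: -152186/23855 ≈ -6.3796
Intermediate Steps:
x = -5699 (x = -8177 + 2478 = -5699)
u(b) = 0
D = 279854 (D = (0 - 1*17)*(-10763 - 5699) = (0 - 17)*(-16462) = -17*(-16462) = 279854)
(D + 24518)/(-19748 - 27962) = (279854 + 24518)/(-19748 - 27962) = 304372/(-47710) = 304372*(-1/47710) = -152186/23855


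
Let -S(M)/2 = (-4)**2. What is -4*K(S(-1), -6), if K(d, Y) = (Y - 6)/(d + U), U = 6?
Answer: -24/13 ≈ -1.8462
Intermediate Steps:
S(M) = -32 (S(M) = -2*(-4)**2 = -2*16 = -32)
K(d, Y) = (-6 + Y)/(6 + d) (K(d, Y) = (Y - 6)/(d + 6) = (-6 + Y)/(6 + d))
-4*K(S(-1), -6) = -4*(-6 - 6)/(6 - 32) = -4*(-12)/(-26) = -(-2)*(-12)/13 = -4*6/13 = -24/13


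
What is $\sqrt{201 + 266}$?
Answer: $\sqrt{467} \approx 21.61$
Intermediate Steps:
$\sqrt{201 + 266} = \sqrt{467}$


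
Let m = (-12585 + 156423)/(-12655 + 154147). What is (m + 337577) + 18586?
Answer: 8399059839/23582 ≈ 3.5616e+5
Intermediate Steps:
m = 23973/23582 (m = 143838/141492 = 143838*(1/141492) = 23973/23582 ≈ 1.0166)
(m + 337577) + 18586 = (23973/23582 + 337577) + 18586 = 7960764787/23582 + 18586 = 8399059839/23582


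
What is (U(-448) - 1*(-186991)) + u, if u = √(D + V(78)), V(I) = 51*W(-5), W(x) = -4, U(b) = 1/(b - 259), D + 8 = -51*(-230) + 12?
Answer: 132202636/707 + √11530 ≈ 1.8710e+5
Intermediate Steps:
D = 11734 (D = -8 + (-51*(-230) + 12) = -8 + (11730 + 12) = -8 + 11742 = 11734)
U(b) = 1/(-259 + b)
V(I) = -204 (V(I) = 51*(-4) = -204)
u = √11530 (u = √(11734 - 204) = √11530 ≈ 107.38)
(U(-448) - 1*(-186991)) + u = (1/(-259 - 448) - 1*(-186991)) + √11530 = (1/(-707) + 186991) + √11530 = (-1/707 + 186991) + √11530 = 132202636/707 + √11530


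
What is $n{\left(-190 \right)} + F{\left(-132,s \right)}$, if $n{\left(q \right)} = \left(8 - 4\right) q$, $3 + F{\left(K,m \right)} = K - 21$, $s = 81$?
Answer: $-916$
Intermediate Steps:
$F{\left(K,m \right)} = -24 + K$ ($F{\left(K,m \right)} = -3 + \left(K - 21\right) = -3 + \left(-21 + K\right) = -24 + K$)
$n{\left(q \right)} = 4 q$
$n{\left(-190 \right)} + F{\left(-132,s \right)} = 4 \left(-190\right) - 156 = -760 - 156 = -916$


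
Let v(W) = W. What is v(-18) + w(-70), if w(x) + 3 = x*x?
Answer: 4879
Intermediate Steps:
w(x) = -3 + x² (w(x) = -3 + x*x = -3 + x²)
v(-18) + w(-70) = -18 + (-3 + (-70)²) = -18 + (-3 + 4900) = -18 + 4897 = 4879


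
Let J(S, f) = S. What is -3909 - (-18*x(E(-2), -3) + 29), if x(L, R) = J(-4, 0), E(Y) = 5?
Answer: -4010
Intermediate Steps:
x(L, R) = -4
-3909 - (-18*x(E(-2), -3) + 29) = -3909 - (-18*(-4) + 29) = -3909 - (72 + 29) = -3909 - 1*101 = -3909 - 101 = -4010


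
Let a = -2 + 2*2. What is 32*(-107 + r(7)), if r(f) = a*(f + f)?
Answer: -2528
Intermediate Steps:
a = 2 (a = -2 + 4 = 2)
r(f) = 4*f (r(f) = 2*(f + f) = 2*(2*f) = 4*f)
32*(-107 + r(7)) = 32*(-107 + 4*7) = 32*(-107 + 28) = 32*(-79) = -2528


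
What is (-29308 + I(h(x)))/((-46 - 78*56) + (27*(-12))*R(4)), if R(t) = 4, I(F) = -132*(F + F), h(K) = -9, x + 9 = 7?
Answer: 13466/2855 ≈ 4.7166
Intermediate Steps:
x = -2 (x = -9 + 7 = -2)
I(F) = -264*F
(-29308 + I(h(x)))/((-46 - 78*56) + (27*(-12))*R(4)) = (-29308 - 264*(-9))/((-46 - 78*56) + (27*(-12))*4) = (-29308 + 2376)/((-46 - 4368) - 324*4) = -26932/(-4414 - 1296) = -26932/(-5710) = -26932*(-1/5710) = 13466/2855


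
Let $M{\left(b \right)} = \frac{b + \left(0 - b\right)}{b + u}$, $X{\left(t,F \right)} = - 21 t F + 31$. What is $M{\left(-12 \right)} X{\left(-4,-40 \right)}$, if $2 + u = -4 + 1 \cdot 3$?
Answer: $0$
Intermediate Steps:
$u = -3$ ($u = -2 + \left(-4 + 1 \cdot 3\right) = -2 + \left(-4 + 3\right) = -2 - 1 = -3$)
$X{\left(t,F \right)} = 31 - 21 F t$ ($X{\left(t,F \right)} = - 21 F t + 31 = 31 - 21 F t$)
$M{\left(b \right)} = 0$ ($M{\left(b \right)} = \frac{b + \left(0 - b\right)}{b - 3} = \frac{b - b}{-3 + b} = \frac{0}{-3 + b} = 0$)
$M{\left(-12 \right)} X{\left(-4,-40 \right)} = 0 \left(31 - \left(-840\right) \left(-4\right)\right) = 0 \left(31 - 3360\right) = 0 \left(-3329\right) = 0$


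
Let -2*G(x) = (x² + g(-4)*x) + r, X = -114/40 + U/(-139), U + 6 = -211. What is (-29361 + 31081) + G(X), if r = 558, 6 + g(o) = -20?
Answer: 22001431671/15456800 ≈ 1423.4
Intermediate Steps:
U = -217 (U = -6 - 211 = -217)
g(o) = -26 (g(o) = -6 - 20 = -26)
X = -3583/2780 (X = -114/40 - 217/(-139) = -114*1/40 - 217*(-1/139) = -57/20 + 217/139 = -3583/2780 ≈ -1.2888)
G(x) = -279 + 13*x - x²/2 (G(x) = -((x² - 26*x) + 558)/2 = -(558 + x² - 26*x)/2 = -279 + 13*x - x²/2)
(-29361 + 31081) + G(X) = (-29361 + 31081) + (-279 + 13*(-3583/2780) - (-3583/2780)²/2) = 1720 + (-279 - 46579/2780 - ½*12837889/7728400) = 1720 + (-279 - 46579/2780 - 12837889/15456800) = 1720 - 4584264329/15456800 = 22001431671/15456800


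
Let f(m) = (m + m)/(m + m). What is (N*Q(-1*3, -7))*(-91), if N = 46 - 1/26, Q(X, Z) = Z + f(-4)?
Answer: 25095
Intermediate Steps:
f(m) = 1 (f(m) = (2*m)/((2*m)) = (2*m)*(1/(2*m)) = 1)
Q(X, Z) = 1 + Z (Q(X, Z) = Z + 1 = 1 + Z)
N = 1195/26 (N = 46 - 1*1/26 = 46 - 1/26 = 1195/26 ≈ 45.962)
(N*Q(-1*3, -7))*(-91) = (1195*(1 - 7)/26)*(-91) = ((1195/26)*(-6))*(-91) = -3585/13*(-91) = 25095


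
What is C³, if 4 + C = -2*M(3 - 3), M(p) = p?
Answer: -64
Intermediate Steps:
C = -4 (C = -4 - 2*(3 - 3) = -4 - 2*0 = -4 + 0 = -4)
C³ = (-4)³ = -64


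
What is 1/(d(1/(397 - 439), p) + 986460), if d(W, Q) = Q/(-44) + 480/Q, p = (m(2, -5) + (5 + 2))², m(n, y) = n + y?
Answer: 11/10851386 ≈ 1.0137e-6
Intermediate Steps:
p = 16 (p = ((2 - 5) + (5 + 2))² = (-3 + 7)² = 4² = 16)
d(W, Q) = 480/Q - Q/44 (d(W, Q) = Q*(-1/44) + 480/Q = -Q/44 + 480/Q = 480/Q - Q/44)
1/(d(1/(397 - 439), p) + 986460) = 1/((480/16 - 1/44*16) + 986460) = 1/((480*(1/16) - 4/11) + 986460) = 1/((30 - 4/11) + 986460) = 1/(326/11 + 986460) = 1/(10851386/11) = 11/10851386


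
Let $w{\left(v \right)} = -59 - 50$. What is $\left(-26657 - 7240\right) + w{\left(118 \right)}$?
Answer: $-34006$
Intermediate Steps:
$w{\left(v \right)} = -109$
$\left(-26657 - 7240\right) + w{\left(118 \right)} = \left(-26657 - 7240\right) - 109 = -33897 - 109 = -34006$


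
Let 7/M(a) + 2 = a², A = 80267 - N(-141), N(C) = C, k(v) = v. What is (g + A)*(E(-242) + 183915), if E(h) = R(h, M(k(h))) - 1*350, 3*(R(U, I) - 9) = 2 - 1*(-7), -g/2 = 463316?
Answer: -155347263248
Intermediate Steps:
A = 80408 (A = 80267 - 1*(-141) = 80267 + 141 = 80408)
M(a) = 7/(-2 + a²)
g = -926632 (g = -2*463316 = -926632)
R(U, I) = 12 (R(U, I) = 9 + (2 - 1*(-7))/3 = 9 + (2 + 7)/3 = 9 + (⅓)*9 = 9 + 3 = 12)
E(h) = -338 (E(h) = 12 - 1*350 = 12 - 350 = -338)
(g + A)*(E(-242) + 183915) = (-926632 + 80408)*(-338 + 183915) = -846224*183577 = -155347263248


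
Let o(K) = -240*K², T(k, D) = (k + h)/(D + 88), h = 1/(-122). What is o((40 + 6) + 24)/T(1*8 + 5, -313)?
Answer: 6456240000/317 ≈ 2.0367e+7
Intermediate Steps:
h = -1/122 ≈ -0.0081967
T(k, D) = (-1/122 + k)/(88 + D) (T(k, D) = (k - 1/122)/(D + 88) = (-1/122 + k)/(88 + D))
o((40 + 6) + 24)/T(1*8 + 5, -313) = (-240*((40 + 6) + 24)²)/(((-1/122 + (1*8 + 5))/(88 - 313))) = (-240*(46 + 24)²)/(((-1/122 + (8 + 5))/(-225))) = (-240*70²)/((-(-1/122 + 13)/225)) = (-240*4900)/((-1/225*1585/122)) = -1176000/(-317/5490) = -1176000*(-5490/317) = 6456240000/317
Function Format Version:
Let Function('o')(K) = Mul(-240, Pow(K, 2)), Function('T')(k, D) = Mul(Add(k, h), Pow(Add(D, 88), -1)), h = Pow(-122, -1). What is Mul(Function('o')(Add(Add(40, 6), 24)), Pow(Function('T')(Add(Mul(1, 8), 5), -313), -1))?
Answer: Rational(6456240000, 317) ≈ 2.0367e+7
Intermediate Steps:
h = Rational(-1, 122) ≈ -0.0081967
Function('T')(k, D) = Mul(Pow(Add(88, D), -1), Add(Rational(-1, 122), k)) (Function('T')(k, D) = Mul(Add(k, Rational(-1, 122)), Pow(Add(D, 88), -1)) = Mul(Add(Rational(-1, 122), k), Pow(Add(88, D), -1)) = Mul(Pow(Add(88, D), -1), Add(Rational(-1, 122), k)))
Mul(Function('o')(Add(Add(40, 6), 24)), Pow(Function('T')(Add(Mul(1, 8), 5), -313), -1)) = Mul(Mul(-240, Pow(Add(Add(40, 6), 24), 2)), Pow(Mul(Pow(Add(88, -313), -1), Add(Rational(-1, 122), Add(Mul(1, 8), 5))), -1)) = Mul(Mul(-240, Pow(Add(46, 24), 2)), Pow(Mul(Pow(-225, -1), Add(Rational(-1, 122), Add(8, 5))), -1)) = Mul(Mul(-240, Pow(70, 2)), Pow(Mul(Rational(-1, 225), Add(Rational(-1, 122), 13)), -1)) = Mul(Mul(-240, 4900), Pow(Mul(Rational(-1, 225), Rational(1585, 122)), -1)) = Mul(-1176000, Pow(Rational(-317, 5490), -1)) = Mul(-1176000, Rational(-5490, 317)) = Rational(6456240000, 317)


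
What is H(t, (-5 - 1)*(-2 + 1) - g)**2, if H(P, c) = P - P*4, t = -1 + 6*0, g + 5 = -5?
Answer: 9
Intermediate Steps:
g = -10 (g = -5 - 5 = -10)
t = -1 (t = -1 + 0 = -1)
H(P, c) = -3*P (H(P, c) = P - 4*P = -3*P)
H(t, (-5 - 1)*(-2 + 1) - g)**2 = (-3*(-1))**2 = 3**2 = 9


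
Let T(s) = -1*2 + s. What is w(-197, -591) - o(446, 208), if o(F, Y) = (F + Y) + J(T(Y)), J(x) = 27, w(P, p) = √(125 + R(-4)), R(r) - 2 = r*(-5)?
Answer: -681 + 7*√3 ≈ -668.88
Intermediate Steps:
R(r) = 2 - 5*r (R(r) = 2 + r*(-5) = 2 - 5*r)
w(P, p) = 7*√3 (w(P, p) = √(125 + (2 - 5*(-4))) = √(125 + (2 + 20)) = √(125 + 22) = √147 = 7*√3)
T(s) = -2 + s
o(F, Y) = 27 + F + Y (o(F, Y) = (F + Y) + 27 = 27 + F + Y)
w(-197, -591) - o(446, 208) = 7*√3 - (27 + 446 + 208) = 7*√3 - 1*681 = 7*√3 - 681 = -681 + 7*√3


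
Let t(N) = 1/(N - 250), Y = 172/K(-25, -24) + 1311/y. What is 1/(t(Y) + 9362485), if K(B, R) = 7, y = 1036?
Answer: 232233/2174277977969 ≈ 1.0681e-7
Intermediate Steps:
Y = 26767/1036 (Y = 172/7 + 1311/1036 = 26767/1036 ≈ 25.837)
t(N) = 1/(-250 + N)
1/(t(Y) + 9362485) = 1/(1/(-250 + 26767/1036) + 9362485) = 1/(1/(-232233/1036) + 9362485) = 1/(-1036/232233 + 9362485) = 1/(2174277977969/232233) = 232233/2174277977969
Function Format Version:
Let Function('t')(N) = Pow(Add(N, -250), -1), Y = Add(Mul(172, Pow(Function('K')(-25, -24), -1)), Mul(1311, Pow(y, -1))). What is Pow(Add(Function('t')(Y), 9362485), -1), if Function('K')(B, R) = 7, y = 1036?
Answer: Rational(232233, 2174277977969) ≈ 1.0681e-7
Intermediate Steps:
Y = Rational(26767, 1036) (Y = Add(Mul(172, Pow(7, -1)), Mul(1311, Pow(1036, -1))) = Add(Mul(172, Rational(1, 7)), Mul(1311, Rational(1, 1036))) = Add(Rational(172, 7), Rational(1311, 1036)) = Rational(26767, 1036) ≈ 25.837)
Function('t')(N) = Pow(Add(-250, N), -1)
Pow(Add(Function('t')(Y), 9362485), -1) = Pow(Add(Pow(Add(-250, Rational(26767, 1036)), -1), 9362485), -1) = Pow(Add(Pow(Rational(-232233, 1036), -1), 9362485), -1) = Pow(Add(Rational(-1036, 232233), 9362485), -1) = Pow(Rational(2174277977969, 232233), -1) = Rational(232233, 2174277977969)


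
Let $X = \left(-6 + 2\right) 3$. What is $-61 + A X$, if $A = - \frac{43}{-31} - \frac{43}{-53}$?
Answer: $- \frac{143567}{1643} \approx -87.381$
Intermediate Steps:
$A = \frac{3612}{1643}$ ($A = \left(-43\right) \left(- \frac{1}{31}\right) - - \frac{43}{53} = \frac{43}{31} + \frac{43}{53} = \frac{3612}{1643} \approx 2.1984$)
$X = -12$ ($X = \left(-4\right) 3 = -12$)
$-61 + A X = -61 + \frac{3612}{1643} \left(-12\right) = -61 - \frac{43344}{1643} = - \frac{143567}{1643}$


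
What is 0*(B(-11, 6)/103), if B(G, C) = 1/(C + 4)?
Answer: 0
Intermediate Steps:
B(G, C) = 1/(4 + C)
0*(B(-11, 6)/103) = 0*(1/((4 + 6)*103)) = 0*((1/103)/10) = 0*((1/10)*(1/103)) = 0*(1/1030) = 0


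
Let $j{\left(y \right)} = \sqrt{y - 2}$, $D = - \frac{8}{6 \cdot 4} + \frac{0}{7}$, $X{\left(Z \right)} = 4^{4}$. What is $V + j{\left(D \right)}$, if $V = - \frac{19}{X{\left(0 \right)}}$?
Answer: $- \frac{19}{256} + \frac{i \sqrt{21}}{3} \approx -0.074219 + 1.5275 i$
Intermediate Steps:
$X{\left(Z \right)} = 256$
$D = - \frac{1}{3}$ ($D = - \frac{8}{24} + 0 \cdot \frac{1}{7} = \left(-8\right) \frac{1}{24} + 0 = - \frac{1}{3} + 0 = - \frac{1}{3} \approx -0.33333$)
$j{\left(y \right)} = \sqrt{-2 + y}$
$V = - \frac{19}{256} \approx -0.074219$
$V + j{\left(D \right)} = - \frac{19}{256} + \sqrt{-2 - \frac{1}{3}} = - \frac{19}{256} + \sqrt{- \frac{7}{3}} = - \frac{19}{256} + \frac{i \sqrt{21}}{3}$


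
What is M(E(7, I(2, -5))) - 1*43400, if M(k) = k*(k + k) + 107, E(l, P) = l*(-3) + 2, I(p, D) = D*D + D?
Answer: -42571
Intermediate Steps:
I(p, D) = D + D**2 (I(p, D) = D**2 + D = D + D**2)
E(l, P) = 2 - 3*l (E(l, P) = -3*l + 2 = 2 - 3*l)
M(k) = 107 + 2*k**2 (M(k) = k*(2*k) + 107 = 2*k**2 + 107 = 107 + 2*k**2)
M(E(7, I(2, -5))) - 1*43400 = (107 + 2*(2 - 3*7)**2) - 1*43400 = (107 + 2*(2 - 21)**2) - 43400 = (107 + 2*(-19)**2) - 43400 = (107 + 2*361) - 43400 = (107 + 722) - 43400 = 829 - 43400 = -42571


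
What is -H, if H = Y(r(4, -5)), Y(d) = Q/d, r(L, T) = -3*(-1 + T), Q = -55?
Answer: 55/18 ≈ 3.0556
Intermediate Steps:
r(L, T) = 3 - 3*T
Y(d) = -55/d
H = -55/18 (H = -55/(3 - 3*(-5)) = -55/(3 + 15) = -55/18 ≈ -3.0556)
-H = -1*(-55/18) = 55/18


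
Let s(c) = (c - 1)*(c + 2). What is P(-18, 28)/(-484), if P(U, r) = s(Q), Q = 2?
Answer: -1/121 ≈ -0.0082645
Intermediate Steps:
s(c) = (-1 + c)*(2 + c)
P(U, r) = 4 (P(U, r) = -2 + 2 + 2² = -2 + 2 + 4 = 4)
P(-18, 28)/(-484) = 4/(-484) = 4*(-1/484) = -1/121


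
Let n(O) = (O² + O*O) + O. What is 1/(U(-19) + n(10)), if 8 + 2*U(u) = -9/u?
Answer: 38/7837 ≈ 0.0048488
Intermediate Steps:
U(u) = -4 - 9/(2*u) (U(u) = -4 + (-9/u)/2 = -4 - 9/(2*u))
n(O) = O + 2*O² (n(O) = (O² + O²) + O = 2*O² + O = O + 2*O²)
1/(U(-19) + n(10)) = 1/((-4 - 9/2/(-19)) + 10*(1 + 2*10)) = 1/((-4 - 9/2*(-1/19)) + 10*(1 + 20)) = 1/((-4 + 9/38) + 10*21) = 1/(-143/38 + 210) = 1/(7837/38) = 38/7837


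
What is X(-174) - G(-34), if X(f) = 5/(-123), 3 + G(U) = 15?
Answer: -1481/123 ≈ -12.041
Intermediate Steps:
G(U) = 12 (G(U) = -3 + 15 = 12)
X(f) = -5/123 (X(f) = 5*(-1/123) = -5/123)
X(-174) - G(-34) = -5/123 - 1*12 = -5/123 - 12 = -1481/123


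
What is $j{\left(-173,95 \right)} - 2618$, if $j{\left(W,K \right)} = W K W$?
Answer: $2840637$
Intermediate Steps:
$j{\left(W,K \right)} = K W^{2}$ ($j{\left(W,K \right)} = K W W = K W^{2}$)
$j{\left(-173,95 \right)} - 2618 = 95 \left(-173\right)^{2} - 2618 = 95 \cdot 29929 - 2618 = 2843255 - 2618 = 2840637$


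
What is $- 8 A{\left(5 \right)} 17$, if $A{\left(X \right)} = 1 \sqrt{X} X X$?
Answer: $- 3400 \sqrt{5} \approx -7602.6$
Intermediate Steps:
$A{\left(X \right)} = X^{\frac{5}{2}}$ ($A{\left(X \right)} = \sqrt{X} X X = X^{\frac{3}{2}} X = X^{\frac{5}{2}}$)
$- 8 A{\left(5 \right)} 17 = - 8 \cdot 5^{\frac{5}{2}} \cdot 17 = - 8 \cdot 25 \sqrt{5} \cdot 17 = - 200 \sqrt{5} \cdot 17 = - 3400 \sqrt{5}$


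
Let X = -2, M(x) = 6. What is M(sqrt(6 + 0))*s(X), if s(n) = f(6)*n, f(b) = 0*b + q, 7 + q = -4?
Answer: 132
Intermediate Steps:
q = -11 (q = -7 - 4 = -11)
f(b) = -11 (f(b) = 0*b - 11 = 0 - 11 = -11)
s(n) = -11*n
M(sqrt(6 + 0))*s(X) = 6*(-11*(-2)) = 6*22 = 132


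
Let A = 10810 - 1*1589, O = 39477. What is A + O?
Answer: 48698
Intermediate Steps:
A = 9221 (A = 10810 - 1589 = 9221)
A + O = 9221 + 39477 = 48698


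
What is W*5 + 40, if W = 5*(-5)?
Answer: -85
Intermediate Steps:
W = -25
W*5 + 40 = -25*5 + 40 = -125 + 40 = -85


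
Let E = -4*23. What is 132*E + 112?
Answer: -12032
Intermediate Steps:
E = -92
132*E + 112 = 132*(-92) + 112 = -12144 + 112 = -12032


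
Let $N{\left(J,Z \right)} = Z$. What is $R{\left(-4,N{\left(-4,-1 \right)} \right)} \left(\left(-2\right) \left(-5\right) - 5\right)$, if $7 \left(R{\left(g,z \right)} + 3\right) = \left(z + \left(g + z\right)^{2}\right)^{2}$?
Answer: $\frac{2775}{7} \approx 396.43$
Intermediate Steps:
$R{\left(g,z \right)} = -3 + \frac{\left(z + \left(g + z\right)^{2}\right)^{2}}{7}$
$R{\left(-4,N{\left(-4,-1 \right)} \right)} \left(\left(-2\right) \left(-5\right) - 5\right) = \left(-3 + \frac{\left(-1 + \left(-4 - 1\right)^{2}\right)^{2}}{7}\right) \left(\left(-2\right) \left(-5\right) - 5\right) = \left(-3 + \frac{\left(-1 + \left(-5\right)^{2}\right)^{2}}{7}\right) \left(10 - 5\right) = \left(-3 + \frac{\left(-1 + 25\right)^{2}}{7}\right) 5 = \left(-3 + \frac{24^{2}}{7}\right) 5 = \left(-3 + \frac{1}{7} \cdot 576\right) 5 = \left(-3 + \frac{576}{7}\right) 5 = \frac{555}{7} \cdot 5 = \frac{2775}{7}$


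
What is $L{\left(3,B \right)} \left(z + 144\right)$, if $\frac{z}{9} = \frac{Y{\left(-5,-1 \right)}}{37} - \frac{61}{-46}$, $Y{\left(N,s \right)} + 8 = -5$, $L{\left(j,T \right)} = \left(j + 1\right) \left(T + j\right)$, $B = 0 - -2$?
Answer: $\frac{2600190}{851} \approx 3055.5$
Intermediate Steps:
$B = 2$ ($B = 0 + 2 = 2$)
$L{\left(j,T \right)} = \left(1 + j\right) \left(T + j\right)$
$Y{\left(N,s \right)} = -13$ ($Y{\left(N,s \right)} = -8 - 5 = -13$)
$z = \frac{14931}{1702}$ ($z = 9 \left(- \frac{13}{37} - \frac{61}{-46}\right) = 9 \left(\left(-13\right) \frac{1}{37} - - \frac{61}{46}\right) = 9 \left(- \frac{13}{37} + \frac{61}{46}\right) = 9 \cdot \frac{1659}{1702} = \frac{14931}{1702} \approx 8.7726$)
$L{\left(3,B \right)} \left(z + 144\right) = \left(2 + 3 + 3^{2} + 2 \cdot 3\right) \left(\frac{14931}{1702} + 144\right) = \left(2 + 3 + 9 + 6\right) \frac{260019}{1702} = 20 \cdot \frac{260019}{1702} = \frac{2600190}{851}$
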